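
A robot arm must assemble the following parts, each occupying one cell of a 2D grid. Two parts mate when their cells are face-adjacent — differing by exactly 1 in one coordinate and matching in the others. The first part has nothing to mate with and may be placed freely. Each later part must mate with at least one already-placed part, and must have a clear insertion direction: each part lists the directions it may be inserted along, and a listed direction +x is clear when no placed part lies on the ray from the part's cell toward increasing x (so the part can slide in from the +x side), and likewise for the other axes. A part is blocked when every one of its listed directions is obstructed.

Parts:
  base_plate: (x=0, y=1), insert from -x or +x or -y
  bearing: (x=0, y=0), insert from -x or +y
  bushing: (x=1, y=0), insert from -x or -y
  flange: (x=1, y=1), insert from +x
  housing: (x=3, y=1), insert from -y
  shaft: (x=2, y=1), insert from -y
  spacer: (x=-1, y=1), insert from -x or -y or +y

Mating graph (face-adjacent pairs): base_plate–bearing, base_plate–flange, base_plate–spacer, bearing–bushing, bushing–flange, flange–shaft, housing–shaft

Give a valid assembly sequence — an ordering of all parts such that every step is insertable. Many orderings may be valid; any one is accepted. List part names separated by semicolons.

1. spacer@(-1, 1) [-x clear] — {spacer}
2. base_plate@(0, 1) [+x clear] — {base_plate, spacer}
3. bearing@(0, 0) [-x clear] — {base_plate, bearing, spacer}
4. flange@(1, 1) [+x clear] — {base_plate, bearing, flange, spacer}
5. shaft@(2, 1) [-y clear] — {base_plate, bearing, flange, shaft, spacer}
6. housing@(3, 1) [-y clear] — {base_plate, bearing, flange, housing, shaft, spacer}
7. bushing@(1, 0) [-y clear] — {base_plate, bearing, bushing, flange, housing, shaft, spacer}

spacer; base_plate; bearing; flange; shaft; housing; bushing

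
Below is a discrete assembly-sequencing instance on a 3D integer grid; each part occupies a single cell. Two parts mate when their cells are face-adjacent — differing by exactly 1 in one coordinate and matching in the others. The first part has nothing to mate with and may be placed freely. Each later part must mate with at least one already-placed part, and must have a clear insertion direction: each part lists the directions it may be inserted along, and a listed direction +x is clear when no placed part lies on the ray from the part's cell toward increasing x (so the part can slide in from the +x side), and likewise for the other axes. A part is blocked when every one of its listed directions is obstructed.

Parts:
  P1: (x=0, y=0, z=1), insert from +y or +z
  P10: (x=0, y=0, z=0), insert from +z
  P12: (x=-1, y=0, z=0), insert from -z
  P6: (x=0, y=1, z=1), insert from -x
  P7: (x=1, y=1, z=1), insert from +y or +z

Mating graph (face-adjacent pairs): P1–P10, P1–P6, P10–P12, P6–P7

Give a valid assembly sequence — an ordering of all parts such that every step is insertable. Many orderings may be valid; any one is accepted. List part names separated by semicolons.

P12; P10; P1; P6; P7

1. P12@(-1, 0, 0) [-z clear] — {P12}
2. P10@(0, 0, 0) [+z clear] — {P10, P12}
3. P1@(0, 0, 1) [+y clear] — {P1, P10, P12}
4. P6@(0, 1, 1) [-x clear] — {P1, P10, P12, P6}
5. P7@(1, 1, 1) [+y clear] — {P1, P10, P12, P6, P7}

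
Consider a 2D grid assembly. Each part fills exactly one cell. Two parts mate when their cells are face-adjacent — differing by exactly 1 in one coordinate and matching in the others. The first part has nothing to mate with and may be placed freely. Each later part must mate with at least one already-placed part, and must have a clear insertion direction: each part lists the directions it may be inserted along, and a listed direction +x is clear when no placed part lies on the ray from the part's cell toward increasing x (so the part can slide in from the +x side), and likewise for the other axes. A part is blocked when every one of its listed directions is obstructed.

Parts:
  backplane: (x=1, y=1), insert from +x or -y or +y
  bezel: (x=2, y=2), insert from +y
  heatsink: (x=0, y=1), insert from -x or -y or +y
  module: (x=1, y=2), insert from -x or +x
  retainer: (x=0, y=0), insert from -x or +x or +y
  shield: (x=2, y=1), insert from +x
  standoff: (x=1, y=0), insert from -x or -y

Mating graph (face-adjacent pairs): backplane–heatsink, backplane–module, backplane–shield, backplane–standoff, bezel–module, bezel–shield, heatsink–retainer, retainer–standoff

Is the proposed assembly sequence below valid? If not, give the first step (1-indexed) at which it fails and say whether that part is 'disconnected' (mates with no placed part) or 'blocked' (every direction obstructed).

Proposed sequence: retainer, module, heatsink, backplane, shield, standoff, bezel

Invalid at step 2 (disconnected)

1. retainer@(0, 0) [-x clear] — {retainer}
2. module@(1, 2) — no placed neighbour ⇒ disconnected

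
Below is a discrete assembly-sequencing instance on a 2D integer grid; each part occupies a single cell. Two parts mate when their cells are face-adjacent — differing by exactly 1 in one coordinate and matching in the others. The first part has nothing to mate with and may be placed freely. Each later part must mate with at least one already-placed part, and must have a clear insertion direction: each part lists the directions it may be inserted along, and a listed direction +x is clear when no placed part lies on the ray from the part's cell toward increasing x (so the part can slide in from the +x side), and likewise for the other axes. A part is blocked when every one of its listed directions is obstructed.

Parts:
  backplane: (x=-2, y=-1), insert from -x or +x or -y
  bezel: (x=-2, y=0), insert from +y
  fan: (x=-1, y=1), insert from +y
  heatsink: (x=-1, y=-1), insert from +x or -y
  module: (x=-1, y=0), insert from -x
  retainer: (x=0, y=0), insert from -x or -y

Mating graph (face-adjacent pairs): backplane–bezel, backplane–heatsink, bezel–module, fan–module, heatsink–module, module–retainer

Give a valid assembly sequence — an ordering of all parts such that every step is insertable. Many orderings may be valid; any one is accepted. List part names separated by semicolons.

fan; module; heatsink; bezel; retainer; backplane

1. fan@(-1, 1) [+y clear] — {fan}
2. module@(-1, 0) [-x clear] — {fan, module}
3. heatsink@(-1, -1) [+x clear] — {fan, heatsink, module}
4. bezel@(-2, 0) [+y clear] — {bezel, fan, heatsink, module}
5. retainer@(0, 0) [-y clear] — {bezel, fan, heatsink, module, retainer}
6. backplane@(-2, -1) [-x clear] — {backplane, bezel, fan, heatsink, module, retainer}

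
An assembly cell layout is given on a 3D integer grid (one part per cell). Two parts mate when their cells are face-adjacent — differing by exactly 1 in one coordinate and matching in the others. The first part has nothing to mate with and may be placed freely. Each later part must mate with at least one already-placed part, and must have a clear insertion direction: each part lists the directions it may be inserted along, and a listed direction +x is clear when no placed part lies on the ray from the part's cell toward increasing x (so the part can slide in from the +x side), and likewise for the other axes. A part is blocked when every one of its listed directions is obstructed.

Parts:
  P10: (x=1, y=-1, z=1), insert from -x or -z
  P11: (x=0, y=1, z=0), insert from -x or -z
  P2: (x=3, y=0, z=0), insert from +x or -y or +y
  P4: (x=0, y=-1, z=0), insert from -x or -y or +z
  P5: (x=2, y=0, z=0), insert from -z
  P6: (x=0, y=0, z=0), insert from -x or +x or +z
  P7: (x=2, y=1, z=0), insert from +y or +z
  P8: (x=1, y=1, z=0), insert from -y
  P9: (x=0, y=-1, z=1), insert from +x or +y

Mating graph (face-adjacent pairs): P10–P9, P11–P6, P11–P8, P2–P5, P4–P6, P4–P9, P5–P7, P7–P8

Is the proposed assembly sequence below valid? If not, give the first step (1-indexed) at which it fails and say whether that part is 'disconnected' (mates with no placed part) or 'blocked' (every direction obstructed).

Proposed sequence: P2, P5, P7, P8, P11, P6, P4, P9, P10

1. P2@(3, 0, 0) [+x clear] — {P2}
2. P5@(2, 0, 0) [-z clear] — {P2, P5}
3. P7@(2, 1, 0) [+y clear] — {P2, P5, P7}
4. P8@(1, 1, 0) [-y clear] — {P2, P5, P7, P8}
5. P11@(0, 1, 0) [-x clear] — {P11, P2, P5, P7, P8}
6. P6@(0, 0, 0) [-x clear] — {P11, P2, P5, P6, P7, P8}
7. P4@(0, -1, 0) [-x clear] — {P11, P2, P4, P5, P6, P7, P8}
8. P9@(0, -1, 1) [+x clear] — {P11, P2, P4, P5, P6, P7, P8, P9}
9. P10@(1, -1, 1) [-z clear] — {P10, P11, P2, P4, P5, P6, P7, P8, P9}

Valid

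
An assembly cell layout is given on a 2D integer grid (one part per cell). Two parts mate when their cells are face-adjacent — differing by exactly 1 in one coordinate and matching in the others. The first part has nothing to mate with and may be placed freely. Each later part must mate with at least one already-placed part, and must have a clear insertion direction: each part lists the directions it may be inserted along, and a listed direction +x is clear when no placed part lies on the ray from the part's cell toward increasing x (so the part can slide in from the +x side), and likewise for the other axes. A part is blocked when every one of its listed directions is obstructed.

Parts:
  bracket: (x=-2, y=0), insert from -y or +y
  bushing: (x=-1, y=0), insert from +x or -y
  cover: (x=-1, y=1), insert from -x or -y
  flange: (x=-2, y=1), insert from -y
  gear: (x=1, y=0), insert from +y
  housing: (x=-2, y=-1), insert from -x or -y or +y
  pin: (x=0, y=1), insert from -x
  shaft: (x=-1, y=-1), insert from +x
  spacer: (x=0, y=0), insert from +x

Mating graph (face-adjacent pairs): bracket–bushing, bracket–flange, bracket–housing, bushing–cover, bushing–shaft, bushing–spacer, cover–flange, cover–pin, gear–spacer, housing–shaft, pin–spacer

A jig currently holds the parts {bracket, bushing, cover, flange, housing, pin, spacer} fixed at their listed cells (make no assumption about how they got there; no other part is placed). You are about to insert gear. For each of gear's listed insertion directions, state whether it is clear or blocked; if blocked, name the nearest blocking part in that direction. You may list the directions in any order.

+y: ray from gear(1, 0) has no placed part ⇒ clear

+y: clear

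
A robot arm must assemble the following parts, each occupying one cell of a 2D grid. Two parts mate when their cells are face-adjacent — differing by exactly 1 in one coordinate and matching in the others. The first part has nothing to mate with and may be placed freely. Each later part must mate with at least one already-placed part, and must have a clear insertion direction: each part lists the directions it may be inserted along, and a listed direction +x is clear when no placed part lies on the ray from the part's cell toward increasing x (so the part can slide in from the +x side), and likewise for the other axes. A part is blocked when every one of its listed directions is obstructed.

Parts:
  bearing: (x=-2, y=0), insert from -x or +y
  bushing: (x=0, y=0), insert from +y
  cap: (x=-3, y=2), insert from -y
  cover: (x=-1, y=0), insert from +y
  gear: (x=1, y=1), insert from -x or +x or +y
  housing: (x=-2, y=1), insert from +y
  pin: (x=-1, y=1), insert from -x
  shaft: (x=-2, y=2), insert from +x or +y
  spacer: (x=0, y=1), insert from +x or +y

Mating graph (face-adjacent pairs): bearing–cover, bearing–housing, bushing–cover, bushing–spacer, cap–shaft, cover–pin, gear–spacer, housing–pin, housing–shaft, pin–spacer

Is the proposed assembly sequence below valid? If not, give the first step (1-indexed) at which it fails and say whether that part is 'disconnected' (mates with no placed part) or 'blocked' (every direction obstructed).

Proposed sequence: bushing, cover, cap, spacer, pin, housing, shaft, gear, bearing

Invalid at step 3 (disconnected)

1. bushing@(0, 0) [+y clear] — {bushing}
2. cover@(-1, 0) [+y clear] — {bushing, cover}
3. cap@(-3, 2) — no placed neighbour ⇒ disconnected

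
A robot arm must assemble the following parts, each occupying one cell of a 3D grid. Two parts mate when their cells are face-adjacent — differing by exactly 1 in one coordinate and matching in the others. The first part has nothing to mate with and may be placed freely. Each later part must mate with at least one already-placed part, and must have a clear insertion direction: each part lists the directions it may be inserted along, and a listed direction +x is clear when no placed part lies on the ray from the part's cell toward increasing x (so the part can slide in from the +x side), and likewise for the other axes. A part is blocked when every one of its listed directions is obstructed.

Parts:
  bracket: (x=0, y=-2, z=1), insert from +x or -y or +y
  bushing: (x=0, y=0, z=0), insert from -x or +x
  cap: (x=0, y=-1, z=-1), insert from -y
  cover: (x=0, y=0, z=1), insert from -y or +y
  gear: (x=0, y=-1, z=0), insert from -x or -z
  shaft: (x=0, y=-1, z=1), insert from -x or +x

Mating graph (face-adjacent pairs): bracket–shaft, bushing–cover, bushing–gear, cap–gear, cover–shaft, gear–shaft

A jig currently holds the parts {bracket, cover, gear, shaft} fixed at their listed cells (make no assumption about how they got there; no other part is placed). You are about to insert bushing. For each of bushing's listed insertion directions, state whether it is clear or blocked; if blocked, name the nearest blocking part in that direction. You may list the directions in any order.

+x: clear; -x: clear

-x: ray from bushing(0, 0, 0) has no placed part ⇒ clear
+x: ray from bushing(0, 0, 0) has no placed part ⇒ clear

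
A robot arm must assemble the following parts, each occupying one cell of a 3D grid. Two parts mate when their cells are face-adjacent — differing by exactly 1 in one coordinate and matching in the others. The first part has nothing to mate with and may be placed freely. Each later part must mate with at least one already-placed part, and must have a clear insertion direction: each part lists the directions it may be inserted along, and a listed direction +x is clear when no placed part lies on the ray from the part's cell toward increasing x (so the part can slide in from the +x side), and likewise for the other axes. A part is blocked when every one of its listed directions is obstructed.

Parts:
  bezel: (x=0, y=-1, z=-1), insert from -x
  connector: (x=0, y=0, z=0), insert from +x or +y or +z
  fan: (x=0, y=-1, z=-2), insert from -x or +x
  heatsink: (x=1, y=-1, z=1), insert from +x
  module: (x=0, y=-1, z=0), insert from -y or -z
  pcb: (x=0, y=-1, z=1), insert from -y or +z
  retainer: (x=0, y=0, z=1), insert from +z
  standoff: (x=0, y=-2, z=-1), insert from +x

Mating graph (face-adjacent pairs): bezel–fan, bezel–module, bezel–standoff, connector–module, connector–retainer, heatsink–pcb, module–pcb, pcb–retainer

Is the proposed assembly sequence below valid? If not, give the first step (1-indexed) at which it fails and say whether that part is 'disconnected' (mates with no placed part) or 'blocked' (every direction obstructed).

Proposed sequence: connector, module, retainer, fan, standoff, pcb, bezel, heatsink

1. connector@(0, 0, 0) [+x clear] — {connector}
2. module@(0, -1, 0) [-y clear] — {connector, module}
3. retainer@(0, 0, 1) [+z clear] — {connector, module, retainer}
4. fan@(0, -1, -2) — no placed neighbour ⇒ disconnected

Invalid at step 4 (disconnected)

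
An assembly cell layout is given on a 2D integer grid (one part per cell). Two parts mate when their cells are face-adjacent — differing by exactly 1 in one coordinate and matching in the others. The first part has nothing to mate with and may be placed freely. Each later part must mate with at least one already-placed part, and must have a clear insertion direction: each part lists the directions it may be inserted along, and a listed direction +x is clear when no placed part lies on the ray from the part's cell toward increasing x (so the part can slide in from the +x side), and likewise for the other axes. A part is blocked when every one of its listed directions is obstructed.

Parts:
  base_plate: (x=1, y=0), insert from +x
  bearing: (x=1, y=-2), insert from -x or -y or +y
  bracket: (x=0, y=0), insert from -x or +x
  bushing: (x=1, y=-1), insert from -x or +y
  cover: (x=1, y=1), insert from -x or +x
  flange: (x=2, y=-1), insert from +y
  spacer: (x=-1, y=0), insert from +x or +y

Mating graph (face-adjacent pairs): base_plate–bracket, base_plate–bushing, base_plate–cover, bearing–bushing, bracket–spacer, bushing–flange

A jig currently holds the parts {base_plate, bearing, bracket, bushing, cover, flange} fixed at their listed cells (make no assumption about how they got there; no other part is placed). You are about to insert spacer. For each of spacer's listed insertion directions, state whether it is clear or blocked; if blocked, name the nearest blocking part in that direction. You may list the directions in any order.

+x: nearest on ray is bracket@(0, 0) ⇒ blocked
+y: ray from spacer(-1, 0) has no placed part ⇒ clear

+x: blocked by bracket; +y: clear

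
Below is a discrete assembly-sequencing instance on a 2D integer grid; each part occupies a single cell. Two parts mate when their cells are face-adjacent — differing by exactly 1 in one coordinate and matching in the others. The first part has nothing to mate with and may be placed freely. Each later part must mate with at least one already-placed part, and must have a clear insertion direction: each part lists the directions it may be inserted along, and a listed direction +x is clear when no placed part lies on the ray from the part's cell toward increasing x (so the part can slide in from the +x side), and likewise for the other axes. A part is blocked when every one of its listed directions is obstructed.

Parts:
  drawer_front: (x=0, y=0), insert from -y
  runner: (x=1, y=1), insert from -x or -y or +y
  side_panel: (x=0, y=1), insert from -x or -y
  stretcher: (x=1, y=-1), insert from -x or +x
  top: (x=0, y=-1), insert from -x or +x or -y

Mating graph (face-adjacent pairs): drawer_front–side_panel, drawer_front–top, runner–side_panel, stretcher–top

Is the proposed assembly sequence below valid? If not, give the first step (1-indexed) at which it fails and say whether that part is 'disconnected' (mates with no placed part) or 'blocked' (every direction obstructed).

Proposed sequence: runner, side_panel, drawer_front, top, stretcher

1. runner@(1, 1) [-x clear] — {runner}
2. side_panel@(0, 1) [-x clear] — {runner, side_panel}
3. drawer_front@(0, 0) [-y clear] — {drawer_front, runner, side_panel}
4. top@(0, -1) [-x clear] — {drawer_front, runner, side_panel, top}
5. stretcher@(1, -1) [+x clear] — {drawer_front, runner, side_panel, stretcher, top}

Valid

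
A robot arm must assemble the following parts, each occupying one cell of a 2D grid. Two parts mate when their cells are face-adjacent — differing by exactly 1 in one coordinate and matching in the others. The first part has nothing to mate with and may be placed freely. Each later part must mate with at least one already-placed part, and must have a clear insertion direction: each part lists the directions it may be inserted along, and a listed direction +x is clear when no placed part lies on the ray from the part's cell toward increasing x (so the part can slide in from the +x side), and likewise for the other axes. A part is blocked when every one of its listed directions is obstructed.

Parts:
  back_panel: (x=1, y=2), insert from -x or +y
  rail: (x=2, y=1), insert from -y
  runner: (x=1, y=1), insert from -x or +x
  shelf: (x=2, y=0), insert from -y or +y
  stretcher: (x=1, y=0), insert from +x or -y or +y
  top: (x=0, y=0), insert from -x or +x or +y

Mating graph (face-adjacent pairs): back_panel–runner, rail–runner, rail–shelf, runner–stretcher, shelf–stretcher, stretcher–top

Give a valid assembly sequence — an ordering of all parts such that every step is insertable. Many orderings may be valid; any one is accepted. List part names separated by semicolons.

stretcher; runner; back_panel; rail; shelf; top

1. stretcher@(1, 0) [+x clear] — {stretcher}
2. runner@(1, 1) [-x clear] — {runner, stretcher}
3. back_panel@(1, 2) [-x clear] — {back_panel, runner, stretcher}
4. rail@(2, 1) [-y clear] — {back_panel, rail, runner, stretcher}
5. shelf@(2, 0) [-y clear] — {back_panel, rail, runner, shelf, stretcher}
6. top@(0, 0) [-x clear] — {back_panel, rail, runner, shelf, stretcher, top}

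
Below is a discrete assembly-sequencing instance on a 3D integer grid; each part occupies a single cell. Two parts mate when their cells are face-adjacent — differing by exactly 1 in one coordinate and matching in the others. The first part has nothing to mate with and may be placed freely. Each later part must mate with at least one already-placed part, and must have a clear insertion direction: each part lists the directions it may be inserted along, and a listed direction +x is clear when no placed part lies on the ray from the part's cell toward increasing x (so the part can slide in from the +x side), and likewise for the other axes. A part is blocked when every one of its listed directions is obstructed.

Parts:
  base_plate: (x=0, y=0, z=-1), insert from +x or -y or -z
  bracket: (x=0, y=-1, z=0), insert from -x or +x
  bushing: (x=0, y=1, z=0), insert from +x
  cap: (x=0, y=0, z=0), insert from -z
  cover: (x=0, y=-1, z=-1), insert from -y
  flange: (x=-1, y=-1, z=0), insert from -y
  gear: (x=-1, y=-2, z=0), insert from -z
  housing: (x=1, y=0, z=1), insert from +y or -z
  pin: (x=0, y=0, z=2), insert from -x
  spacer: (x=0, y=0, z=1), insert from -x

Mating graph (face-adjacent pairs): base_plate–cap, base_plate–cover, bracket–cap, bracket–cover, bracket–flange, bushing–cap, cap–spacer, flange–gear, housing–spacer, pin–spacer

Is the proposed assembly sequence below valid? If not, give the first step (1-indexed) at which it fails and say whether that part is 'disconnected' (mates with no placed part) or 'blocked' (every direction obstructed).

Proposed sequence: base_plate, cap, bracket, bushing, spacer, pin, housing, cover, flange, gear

1. base_plate@(0, 0, -1) [+x clear] — {base_plate}
2. cap@(0, 0, 0) — -z all obstructed ⇒ blocked

Invalid at step 2 (blocked)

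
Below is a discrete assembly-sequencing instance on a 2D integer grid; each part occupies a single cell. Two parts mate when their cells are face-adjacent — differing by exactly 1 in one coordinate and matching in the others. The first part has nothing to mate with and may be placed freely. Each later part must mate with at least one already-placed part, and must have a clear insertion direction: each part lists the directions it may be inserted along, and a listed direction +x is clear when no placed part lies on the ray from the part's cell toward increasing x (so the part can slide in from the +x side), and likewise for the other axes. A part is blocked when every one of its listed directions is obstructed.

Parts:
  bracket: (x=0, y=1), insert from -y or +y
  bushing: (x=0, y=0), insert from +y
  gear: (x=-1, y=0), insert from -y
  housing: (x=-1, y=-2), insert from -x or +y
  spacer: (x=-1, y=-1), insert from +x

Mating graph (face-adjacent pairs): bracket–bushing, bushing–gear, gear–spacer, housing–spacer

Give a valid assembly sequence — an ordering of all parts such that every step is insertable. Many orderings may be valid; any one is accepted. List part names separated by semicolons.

gear; bushing; bracket; spacer; housing

1. gear@(-1, 0) [-y clear] — {gear}
2. bushing@(0, 0) [+y clear] — {bushing, gear}
3. bracket@(0, 1) [+y clear] — {bracket, bushing, gear}
4. spacer@(-1, -1) [+x clear] — {bracket, bushing, gear, spacer}
5. housing@(-1, -2) [-x clear] — {bracket, bushing, gear, housing, spacer}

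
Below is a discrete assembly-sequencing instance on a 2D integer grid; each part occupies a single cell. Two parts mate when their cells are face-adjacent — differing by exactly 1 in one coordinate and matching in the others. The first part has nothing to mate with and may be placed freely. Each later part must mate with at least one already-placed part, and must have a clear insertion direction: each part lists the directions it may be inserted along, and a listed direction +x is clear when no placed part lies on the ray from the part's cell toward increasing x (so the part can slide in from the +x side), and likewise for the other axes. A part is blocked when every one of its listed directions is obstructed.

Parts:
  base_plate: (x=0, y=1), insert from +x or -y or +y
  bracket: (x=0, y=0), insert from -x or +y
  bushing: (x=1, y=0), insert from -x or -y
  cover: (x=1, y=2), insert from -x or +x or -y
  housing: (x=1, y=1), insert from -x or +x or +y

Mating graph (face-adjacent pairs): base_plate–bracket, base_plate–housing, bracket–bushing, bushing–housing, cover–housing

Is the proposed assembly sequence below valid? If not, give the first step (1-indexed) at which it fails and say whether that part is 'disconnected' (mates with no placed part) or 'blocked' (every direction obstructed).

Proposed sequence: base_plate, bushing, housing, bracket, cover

1. base_plate@(0, 1) [+x clear] — {base_plate}
2. bushing@(1, 0) — no placed neighbour ⇒ disconnected

Invalid at step 2 (disconnected)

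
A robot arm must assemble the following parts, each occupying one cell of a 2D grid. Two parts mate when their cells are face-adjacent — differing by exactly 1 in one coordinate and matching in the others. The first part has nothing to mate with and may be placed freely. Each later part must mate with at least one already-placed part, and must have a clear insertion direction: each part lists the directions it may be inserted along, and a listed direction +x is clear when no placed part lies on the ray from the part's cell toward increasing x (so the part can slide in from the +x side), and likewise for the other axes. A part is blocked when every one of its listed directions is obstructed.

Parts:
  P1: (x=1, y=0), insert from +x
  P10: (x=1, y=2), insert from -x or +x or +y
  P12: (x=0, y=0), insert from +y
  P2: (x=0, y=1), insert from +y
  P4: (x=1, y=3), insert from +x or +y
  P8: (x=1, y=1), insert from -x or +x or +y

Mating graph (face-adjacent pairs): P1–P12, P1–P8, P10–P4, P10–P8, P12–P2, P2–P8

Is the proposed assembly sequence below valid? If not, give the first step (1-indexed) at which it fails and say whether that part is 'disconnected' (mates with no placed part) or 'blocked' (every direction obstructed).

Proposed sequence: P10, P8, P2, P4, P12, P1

1. P10@(1, 2) [-x clear] — {P10}
2. P8@(1, 1) [-x clear] — {P10, P8}
3. P2@(0, 1) [+y clear] — {P10, P2, P8}
4. P4@(1, 3) [+x clear] — {P10, P2, P4, P8}
5. P12@(0, 0) — +y all obstructed ⇒ blocked

Invalid at step 5 (blocked)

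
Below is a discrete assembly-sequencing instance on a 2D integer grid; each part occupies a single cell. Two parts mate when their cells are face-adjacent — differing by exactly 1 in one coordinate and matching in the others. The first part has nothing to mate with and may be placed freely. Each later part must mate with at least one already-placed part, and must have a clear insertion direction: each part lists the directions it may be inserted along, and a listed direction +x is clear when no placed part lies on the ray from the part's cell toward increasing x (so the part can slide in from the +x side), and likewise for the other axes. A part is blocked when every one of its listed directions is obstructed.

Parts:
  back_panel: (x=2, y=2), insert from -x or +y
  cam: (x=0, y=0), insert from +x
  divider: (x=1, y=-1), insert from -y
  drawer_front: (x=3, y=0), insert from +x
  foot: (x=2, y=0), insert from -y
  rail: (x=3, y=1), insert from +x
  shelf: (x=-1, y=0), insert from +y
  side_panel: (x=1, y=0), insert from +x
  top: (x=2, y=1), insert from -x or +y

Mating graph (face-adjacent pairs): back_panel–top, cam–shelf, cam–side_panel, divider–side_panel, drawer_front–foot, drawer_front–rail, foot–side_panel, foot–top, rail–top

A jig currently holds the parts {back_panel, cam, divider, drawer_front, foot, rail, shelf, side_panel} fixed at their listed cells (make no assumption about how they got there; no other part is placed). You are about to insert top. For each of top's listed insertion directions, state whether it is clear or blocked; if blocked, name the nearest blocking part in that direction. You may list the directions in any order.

+y: blocked by back_panel; -x: clear

-x: ray from top(2, 1) has no placed part ⇒ clear
+y: nearest on ray is back_panel@(2, 2) ⇒ blocked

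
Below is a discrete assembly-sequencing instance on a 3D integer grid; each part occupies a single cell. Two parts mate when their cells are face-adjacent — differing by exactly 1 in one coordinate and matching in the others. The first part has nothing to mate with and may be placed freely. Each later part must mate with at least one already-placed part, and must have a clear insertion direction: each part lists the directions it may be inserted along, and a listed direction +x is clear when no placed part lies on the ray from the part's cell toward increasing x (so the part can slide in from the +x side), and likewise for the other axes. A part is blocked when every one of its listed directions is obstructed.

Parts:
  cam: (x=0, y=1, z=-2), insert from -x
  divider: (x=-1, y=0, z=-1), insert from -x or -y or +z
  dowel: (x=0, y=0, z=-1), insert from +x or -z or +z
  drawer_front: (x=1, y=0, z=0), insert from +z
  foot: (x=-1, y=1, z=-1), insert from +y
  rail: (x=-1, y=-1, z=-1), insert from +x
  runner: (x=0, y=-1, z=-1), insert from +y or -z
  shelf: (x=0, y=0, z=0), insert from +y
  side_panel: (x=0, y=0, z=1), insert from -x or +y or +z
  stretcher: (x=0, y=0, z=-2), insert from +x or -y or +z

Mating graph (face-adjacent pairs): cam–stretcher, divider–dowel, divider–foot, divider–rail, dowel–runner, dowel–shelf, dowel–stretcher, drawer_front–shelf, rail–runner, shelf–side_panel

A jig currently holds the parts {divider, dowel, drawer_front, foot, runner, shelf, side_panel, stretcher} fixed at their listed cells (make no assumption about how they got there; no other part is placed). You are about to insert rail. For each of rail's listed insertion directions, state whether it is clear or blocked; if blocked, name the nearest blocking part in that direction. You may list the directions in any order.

+x: nearest on ray is runner@(0, -1, -1) ⇒ blocked

+x: blocked by runner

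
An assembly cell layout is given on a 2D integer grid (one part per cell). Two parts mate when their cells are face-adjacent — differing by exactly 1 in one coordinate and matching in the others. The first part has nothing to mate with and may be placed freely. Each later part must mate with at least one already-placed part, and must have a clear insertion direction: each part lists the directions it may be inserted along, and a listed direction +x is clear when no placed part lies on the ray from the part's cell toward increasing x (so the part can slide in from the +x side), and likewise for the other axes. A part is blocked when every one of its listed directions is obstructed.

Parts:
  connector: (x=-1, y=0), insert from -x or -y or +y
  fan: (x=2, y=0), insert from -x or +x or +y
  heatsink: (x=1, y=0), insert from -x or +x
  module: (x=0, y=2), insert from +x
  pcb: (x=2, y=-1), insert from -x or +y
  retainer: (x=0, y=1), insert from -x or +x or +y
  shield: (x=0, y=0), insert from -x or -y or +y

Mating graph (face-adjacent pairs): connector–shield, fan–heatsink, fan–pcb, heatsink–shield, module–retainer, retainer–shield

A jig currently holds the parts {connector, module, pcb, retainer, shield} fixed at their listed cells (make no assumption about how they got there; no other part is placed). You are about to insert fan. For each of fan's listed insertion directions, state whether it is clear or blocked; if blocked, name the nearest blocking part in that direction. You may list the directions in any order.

-x: nearest on ray is shield@(0, 0) ⇒ blocked
+x: ray from fan(2, 0) has no placed part ⇒ clear
+y: ray from fan(2, 0) has no placed part ⇒ clear

+x: clear; +y: clear; -x: blocked by shield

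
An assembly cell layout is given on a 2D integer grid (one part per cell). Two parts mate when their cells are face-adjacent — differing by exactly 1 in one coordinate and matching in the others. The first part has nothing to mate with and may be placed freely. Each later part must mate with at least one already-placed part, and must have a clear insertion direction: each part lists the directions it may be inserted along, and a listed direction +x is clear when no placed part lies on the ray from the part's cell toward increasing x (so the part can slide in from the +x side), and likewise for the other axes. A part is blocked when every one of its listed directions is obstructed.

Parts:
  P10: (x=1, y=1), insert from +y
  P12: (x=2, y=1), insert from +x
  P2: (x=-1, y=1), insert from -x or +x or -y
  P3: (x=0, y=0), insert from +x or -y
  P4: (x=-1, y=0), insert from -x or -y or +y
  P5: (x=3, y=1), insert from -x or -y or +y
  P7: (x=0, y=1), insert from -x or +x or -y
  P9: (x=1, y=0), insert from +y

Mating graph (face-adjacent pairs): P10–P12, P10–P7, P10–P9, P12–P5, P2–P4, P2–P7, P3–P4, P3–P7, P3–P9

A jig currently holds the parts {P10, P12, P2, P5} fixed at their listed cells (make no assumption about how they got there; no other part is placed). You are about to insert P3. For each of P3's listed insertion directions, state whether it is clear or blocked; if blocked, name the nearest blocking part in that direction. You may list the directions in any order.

+x: clear; -y: clear

+x: ray from P3(0, 0) has no placed part ⇒ clear
-y: ray from P3(0, 0) has no placed part ⇒ clear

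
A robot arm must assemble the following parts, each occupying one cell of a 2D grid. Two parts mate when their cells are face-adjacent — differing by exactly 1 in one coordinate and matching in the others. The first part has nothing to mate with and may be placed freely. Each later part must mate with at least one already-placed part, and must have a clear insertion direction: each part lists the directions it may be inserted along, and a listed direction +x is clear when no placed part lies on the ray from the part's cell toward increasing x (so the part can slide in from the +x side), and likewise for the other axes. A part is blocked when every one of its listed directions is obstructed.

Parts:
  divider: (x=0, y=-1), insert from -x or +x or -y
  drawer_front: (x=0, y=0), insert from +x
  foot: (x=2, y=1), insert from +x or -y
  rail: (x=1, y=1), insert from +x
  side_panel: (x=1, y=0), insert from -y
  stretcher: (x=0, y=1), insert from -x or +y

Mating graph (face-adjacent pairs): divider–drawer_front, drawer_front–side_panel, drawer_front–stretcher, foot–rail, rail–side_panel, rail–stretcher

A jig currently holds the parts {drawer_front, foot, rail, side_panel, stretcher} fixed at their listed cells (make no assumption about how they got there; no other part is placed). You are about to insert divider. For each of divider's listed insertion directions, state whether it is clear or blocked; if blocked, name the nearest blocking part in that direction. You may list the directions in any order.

-x: ray from divider(0, -1) has no placed part ⇒ clear
+x: ray from divider(0, -1) has no placed part ⇒ clear
-y: ray from divider(0, -1) has no placed part ⇒ clear

+x: clear; -x: clear; -y: clear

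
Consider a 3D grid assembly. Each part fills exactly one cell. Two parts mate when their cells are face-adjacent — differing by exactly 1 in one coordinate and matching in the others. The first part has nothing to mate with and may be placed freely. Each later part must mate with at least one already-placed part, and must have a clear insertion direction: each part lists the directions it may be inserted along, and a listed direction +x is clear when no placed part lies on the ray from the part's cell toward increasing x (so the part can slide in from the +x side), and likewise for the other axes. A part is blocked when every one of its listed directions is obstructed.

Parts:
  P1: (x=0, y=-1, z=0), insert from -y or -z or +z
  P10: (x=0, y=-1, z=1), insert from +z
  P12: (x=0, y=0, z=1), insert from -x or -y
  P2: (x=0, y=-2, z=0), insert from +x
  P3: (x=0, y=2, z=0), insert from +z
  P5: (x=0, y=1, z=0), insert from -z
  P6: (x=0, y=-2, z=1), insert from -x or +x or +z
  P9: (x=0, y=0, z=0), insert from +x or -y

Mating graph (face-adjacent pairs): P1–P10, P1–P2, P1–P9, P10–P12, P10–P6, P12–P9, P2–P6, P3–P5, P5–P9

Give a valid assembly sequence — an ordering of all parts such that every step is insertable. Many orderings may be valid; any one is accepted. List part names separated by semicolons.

P1; P10; P6; P12; P9; P5; P3; P2

1. P1@(0, -1, 0) [-y clear] — {P1}
2. P10@(0, -1, 1) [+z clear] — {P1, P10}
3. P6@(0, -2, 1) [-x clear] — {P1, P10, P6}
4. P12@(0, 0, 1) [-x clear] — {P1, P10, P12, P6}
5. P9@(0, 0, 0) [+x clear] — {P1, P10, P12, P6, P9}
6. P5@(0, 1, 0) [-z clear] — {P1, P10, P12, P5, P6, P9}
7. P3@(0, 2, 0) [+z clear] — {P1, P10, P12, P3, P5, P6, P9}
8. P2@(0, -2, 0) [+x clear] — {P1, P10, P12, P2, P3, P5, P6, P9}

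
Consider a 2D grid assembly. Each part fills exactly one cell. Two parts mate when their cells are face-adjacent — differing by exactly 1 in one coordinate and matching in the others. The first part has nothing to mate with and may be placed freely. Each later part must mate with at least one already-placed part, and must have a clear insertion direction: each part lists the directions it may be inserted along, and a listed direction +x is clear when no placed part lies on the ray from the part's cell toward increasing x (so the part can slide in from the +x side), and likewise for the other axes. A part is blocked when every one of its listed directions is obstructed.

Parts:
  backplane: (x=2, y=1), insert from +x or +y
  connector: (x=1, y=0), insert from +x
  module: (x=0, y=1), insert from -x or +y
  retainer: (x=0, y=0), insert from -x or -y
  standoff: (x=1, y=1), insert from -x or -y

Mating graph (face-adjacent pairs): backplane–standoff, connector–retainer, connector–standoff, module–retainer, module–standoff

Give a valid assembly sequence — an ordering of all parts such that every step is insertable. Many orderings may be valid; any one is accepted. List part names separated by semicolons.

1. retainer@(0, 0) [-x clear] — {retainer}
2. connector@(1, 0) [+x clear] — {connector, retainer}
3. standoff@(1, 1) [-x clear] — {connector, retainer, standoff}
4. backplane@(2, 1) [+x clear] — {backplane, connector, retainer, standoff}
5. module@(0, 1) [-x clear] — {backplane, connector, module, retainer, standoff}

retainer; connector; standoff; backplane; module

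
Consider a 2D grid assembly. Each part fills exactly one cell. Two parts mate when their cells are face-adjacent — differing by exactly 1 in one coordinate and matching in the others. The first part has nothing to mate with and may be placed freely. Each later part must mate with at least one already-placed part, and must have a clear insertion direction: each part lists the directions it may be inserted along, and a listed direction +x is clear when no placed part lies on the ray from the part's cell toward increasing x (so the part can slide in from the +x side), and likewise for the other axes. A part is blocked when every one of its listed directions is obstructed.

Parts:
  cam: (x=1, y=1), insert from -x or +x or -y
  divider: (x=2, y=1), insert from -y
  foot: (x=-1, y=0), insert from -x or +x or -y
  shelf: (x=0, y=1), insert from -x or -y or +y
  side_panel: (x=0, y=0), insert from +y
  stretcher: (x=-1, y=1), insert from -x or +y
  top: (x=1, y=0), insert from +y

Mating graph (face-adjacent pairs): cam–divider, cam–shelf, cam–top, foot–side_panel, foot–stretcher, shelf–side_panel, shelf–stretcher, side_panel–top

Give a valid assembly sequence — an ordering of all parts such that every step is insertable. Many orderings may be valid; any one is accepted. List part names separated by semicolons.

foot; stretcher; side_panel; top; cam; divider; shelf

1. foot@(-1, 0) [-x clear] — {foot}
2. stretcher@(-1, 1) [-x clear] — {foot, stretcher}
3. side_panel@(0, 0) [+y clear] — {foot, side_panel, stretcher}
4. top@(1, 0) [+y clear] — {foot, side_panel, stretcher, top}
5. cam@(1, 1) [+x clear] — {cam, foot, side_panel, stretcher, top}
6. divider@(2, 1) [-y clear] — {cam, divider, foot, side_panel, stretcher, top}
7. shelf@(0, 1) [+y clear] — {cam, divider, foot, shelf, side_panel, stretcher, top}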